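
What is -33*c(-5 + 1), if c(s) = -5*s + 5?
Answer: -825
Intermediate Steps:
c(s) = 5 - 5*s
-33*c(-5 + 1) = -33*(5 - 5*(-5 + 1)) = -33*(5 - 5*(-4)) = -33*(5 + 20) = -33*25 = -825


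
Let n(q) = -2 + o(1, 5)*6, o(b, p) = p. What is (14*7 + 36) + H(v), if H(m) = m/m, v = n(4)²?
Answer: 135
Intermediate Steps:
n(q) = 28 (n(q) = -2 + 5*6 = -2 + 30 = 28)
v = 784 (v = 28² = 784)
H(m) = 1
(14*7 + 36) + H(v) = (14*7 + 36) + 1 = (98 + 36) + 1 = 134 + 1 = 135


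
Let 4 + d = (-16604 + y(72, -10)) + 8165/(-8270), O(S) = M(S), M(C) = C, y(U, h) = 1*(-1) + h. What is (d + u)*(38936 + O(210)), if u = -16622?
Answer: -1076167520531/827 ≈ -1.3013e+9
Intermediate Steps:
y(U, h) = -1 + h
O(S) = S
d = -27489459/1654 (d = -4 + ((-16604 + (-1 - 10)) + 8165/(-8270)) = -4 + ((-16604 - 11) + 8165*(-1/8270)) = -4 + (-16615 - 1633/1654) = -4 - 27482843/1654 = -27489459/1654 ≈ -16620.)
(d + u)*(38936 + O(210)) = (-27489459/1654 - 16622)*(38936 + 210) = -54982247/1654*39146 = -1076167520531/827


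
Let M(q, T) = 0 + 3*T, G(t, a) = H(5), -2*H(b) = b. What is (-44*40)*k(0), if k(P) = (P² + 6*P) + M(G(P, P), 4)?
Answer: -21120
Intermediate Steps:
H(b) = -b/2
G(t, a) = -5/2 (G(t, a) = -½*5 = -5/2)
M(q, T) = 3*T
k(P) = 12 + P² + 6*P (k(P) = (P² + 6*P) + 3*4 = (P² + 6*P) + 12 = 12 + P² + 6*P)
(-44*40)*k(0) = (-44*40)*(12 + 0² + 6*0) = -1760*(12 + 0 + 0) = -1760*12 = -21120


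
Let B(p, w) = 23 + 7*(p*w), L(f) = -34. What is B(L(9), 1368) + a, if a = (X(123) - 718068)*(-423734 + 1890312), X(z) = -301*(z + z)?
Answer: -1161697291453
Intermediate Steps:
X(z) = -602*z
B(p, w) = 23 + 7*p*w
a = -1161696965892 (a = (-602*123 - 718068)*(-423734 + 1890312) = (-74046 - 718068)*1466578 = -792114*1466578 = -1161696965892)
B(L(9), 1368) + a = (23 + 7*(-34)*1368) - 1161696965892 = (23 - 325584) - 1161696965892 = -325561 - 1161696965892 = -1161697291453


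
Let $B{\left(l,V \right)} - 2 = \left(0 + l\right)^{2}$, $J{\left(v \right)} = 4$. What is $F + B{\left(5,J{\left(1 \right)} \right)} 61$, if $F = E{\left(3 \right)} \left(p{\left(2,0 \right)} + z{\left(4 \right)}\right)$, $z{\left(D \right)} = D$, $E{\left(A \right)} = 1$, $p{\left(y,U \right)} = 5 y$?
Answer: $1661$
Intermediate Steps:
$B{\left(l,V \right)} = 2 + l^{2}$ ($B{\left(l,V \right)} = 2 + \left(0 + l\right)^{2} = 2 + l^{2}$)
$F = 14$ ($F = 1 \left(5 \cdot 2 + 4\right) = 1 \left(10 + 4\right) = 1 \cdot 14 = 14$)
$F + B{\left(5,J{\left(1 \right)} \right)} 61 = 14 + \left(2 + 5^{2}\right) 61 = 14 + \left(2 + 25\right) 61 = 14 + 27 \cdot 61 = 14 + 1647 = 1661$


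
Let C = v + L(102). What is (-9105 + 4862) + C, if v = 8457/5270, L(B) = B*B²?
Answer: 5570214007/5270 ≈ 1.0570e+6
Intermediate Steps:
L(B) = B³
v = 8457/5270 (v = 8457*(1/5270) = 8457/5270 ≈ 1.6047)
C = 5592574617/5270 (C = 8457/5270 + 102³ = 8457/5270 + 1061208 = 5592574617/5270 ≈ 1.0612e+6)
(-9105 + 4862) + C = (-9105 + 4862) + 5592574617/5270 = -4243 + 5592574617/5270 = 5570214007/5270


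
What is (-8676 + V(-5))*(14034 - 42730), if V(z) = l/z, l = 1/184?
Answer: 28631150627/115 ≈ 2.4897e+8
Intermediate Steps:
l = 1/184 ≈ 0.0054348
V(z) = 1/(184*z)
(-8676 + V(-5))*(14034 - 42730) = (-8676 + (1/184)/(-5))*(14034 - 42730) = (-8676 + (1/184)*(-⅕))*(-28696) = (-8676 - 1/920)*(-28696) = -7981921/920*(-28696) = 28631150627/115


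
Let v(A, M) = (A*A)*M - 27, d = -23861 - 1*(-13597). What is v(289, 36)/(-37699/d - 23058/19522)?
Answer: 301234869677016/249646283 ≈ 1.2066e+6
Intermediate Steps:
d = -10264 (d = -23861 + 13597 = -10264)
v(A, M) = -27 + M*A**2 (v(A, M) = A**2*M - 27 = M*A**2 - 27 = -27 + M*A**2)
v(289, 36)/(-37699/d - 23058/19522) = (-27 + 36*289**2)/(-37699/(-10264) - 23058/19522) = (-27 + 36*83521)/(-37699*(-1/10264) - 23058*1/19522) = (-27 + 3006756)/(37699/10264 - 11529/9761) = 3006729/(249646283/100186904) = 3006729*(100186904/249646283) = 301234869677016/249646283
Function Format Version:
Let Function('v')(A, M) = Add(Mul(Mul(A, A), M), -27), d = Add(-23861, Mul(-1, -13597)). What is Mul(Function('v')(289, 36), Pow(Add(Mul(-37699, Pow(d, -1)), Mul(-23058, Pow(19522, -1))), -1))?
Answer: Rational(301234869677016, 249646283) ≈ 1.2066e+6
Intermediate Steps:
d = -10264 (d = Add(-23861, 13597) = -10264)
Function('v')(A, M) = Add(-27, Mul(M, Pow(A, 2))) (Function('v')(A, M) = Add(Mul(Pow(A, 2), M), -27) = Add(Mul(M, Pow(A, 2)), -27) = Add(-27, Mul(M, Pow(A, 2))))
Mul(Function('v')(289, 36), Pow(Add(Mul(-37699, Pow(d, -1)), Mul(-23058, Pow(19522, -1))), -1)) = Mul(Add(-27, Mul(36, Pow(289, 2))), Pow(Add(Mul(-37699, Pow(-10264, -1)), Mul(-23058, Pow(19522, -1))), -1)) = Mul(Add(-27, Mul(36, 83521)), Pow(Add(Mul(-37699, Rational(-1, 10264)), Mul(-23058, Rational(1, 19522))), -1)) = Mul(Add(-27, 3006756), Pow(Add(Rational(37699, 10264), Rational(-11529, 9761)), -1)) = Mul(3006729, Pow(Rational(249646283, 100186904), -1)) = Mul(3006729, Rational(100186904, 249646283)) = Rational(301234869677016, 249646283)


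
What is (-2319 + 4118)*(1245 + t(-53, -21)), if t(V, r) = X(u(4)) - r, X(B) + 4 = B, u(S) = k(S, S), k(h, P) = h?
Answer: 2277534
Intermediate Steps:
u(S) = S
X(B) = -4 + B
t(V, r) = -r (t(V, r) = (-4 + 4) - r = 0 - r = -r)
(-2319 + 4118)*(1245 + t(-53, -21)) = (-2319 + 4118)*(1245 - 1*(-21)) = 1799*(1245 + 21) = 1799*1266 = 2277534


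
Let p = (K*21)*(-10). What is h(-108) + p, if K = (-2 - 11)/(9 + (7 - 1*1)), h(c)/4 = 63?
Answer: 434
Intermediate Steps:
h(c) = 252 (h(c) = 4*63 = 252)
K = -13/15 (K = -13/(9 + (7 - 1)) = -13/(9 + 6) = -13/15 ≈ -0.86667)
p = 182 (p = -13/15*21*(-10) = -91/5*(-10) = 182)
h(-108) + p = 252 + 182 = 434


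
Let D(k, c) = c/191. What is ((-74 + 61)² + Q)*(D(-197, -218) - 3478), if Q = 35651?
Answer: -23802963120/191 ≈ -1.2462e+8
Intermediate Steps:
D(k, c) = c/191 (D(k, c) = c*(1/191) = c/191)
((-74 + 61)² + Q)*(D(-197, -218) - 3478) = ((-74 + 61)² + 35651)*((1/191)*(-218) - 3478) = ((-13)² + 35651)*(-218/191 - 3478) = (169 + 35651)*(-664516/191) = 35820*(-664516/191) = -23802963120/191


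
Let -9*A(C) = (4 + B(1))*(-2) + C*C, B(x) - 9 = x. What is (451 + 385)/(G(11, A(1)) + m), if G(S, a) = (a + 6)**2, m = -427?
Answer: -418/173 ≈ -2.4162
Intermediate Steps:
B(x) = 9 + x
A(C) = 28/9 - C**2/9 (A(C) = -((4 + (9 + 1))*(-2) + C*C)/9 = -((4 + 10)*(-2) + C**2)/9 = -(14*(-2) + C**2)/9 = -(-28 + C**2)/9 = 28/9 - C**2/9)
G(S, a) = (6 + a)**2
(451 + 385)/(G(11, A(1)) + m) = (451 + 385)/((6 + (28/9 - 1/9*1**2))**2 - 427) = 836/((6 + (28/9 - 1/9*1))**2 - 427) = 836/((6 + (28/9 - 1/9))**2 - 427) = 836/((6 + 3)**2 - 427) = 836/(9**2 - 427) = 836/(81 - 427) = 836/(-346) = 836*(-1/346) = -418/173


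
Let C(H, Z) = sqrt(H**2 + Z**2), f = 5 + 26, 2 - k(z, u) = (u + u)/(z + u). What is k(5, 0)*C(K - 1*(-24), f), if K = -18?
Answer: 2*sqrt(997) ≈ 63.151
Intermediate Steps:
k(z, u) = 2 - 2*u/(u + z) (k(z, u) = 2 - (u + u)/(z + u) = 2 - 2*u/(u + z))
f = 31
k(5, 0)*C(K - 1*(-24), f) = (2*5/(0 + 5))*sqrt((-18 - 1*(-24))**2 + 31**2) = (2*5/5)*sqrt((-18 + 24)**2 + 961) = (2*5*(1/5))*sqrt(6**2 + 961) = 2*sqrt(36 + 961) = 2*sqrt(997)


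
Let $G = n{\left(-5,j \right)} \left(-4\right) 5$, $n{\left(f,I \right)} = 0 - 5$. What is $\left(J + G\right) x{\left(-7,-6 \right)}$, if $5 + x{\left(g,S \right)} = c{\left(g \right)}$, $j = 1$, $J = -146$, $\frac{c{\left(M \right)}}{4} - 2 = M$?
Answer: $1150$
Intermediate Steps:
$c{\left(M \right)} = 8 + 4 M$
$n{\left(f,I \right)} = -5$
$x{\left(g,S \right)} = 3 + 4 g$ ($x{\left(g,S \right)} = -5 + \left(8 + 4 g\right) = 3 + 4 g$)
$G = 100$ ($G = \left(-5\right) \left(-4\right) 5 = 20 \cdot 5 = 100$)
$\left(J + G\right) x{\left(-7,-6 \right)} = \left(-146 + 100\right) \left(3 + 4 \left(-7\right)\right) = - 46 \left(3 - 28\right) = \left(-46\right) \left(-25\right) = 1150$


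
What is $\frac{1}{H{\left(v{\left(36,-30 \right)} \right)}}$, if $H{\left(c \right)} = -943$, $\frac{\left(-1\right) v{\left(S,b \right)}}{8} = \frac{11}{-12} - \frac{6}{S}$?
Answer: $- \frac{1}{943} \approx -0.0010604$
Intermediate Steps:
$v{\left(S,b \right)} = \frac{22}{3} + \frac{48}{S}$ ($v{\left(S,b \right)} = - 8 \left(\frac{11}{-12} - \frac{6}{S}\right) = - 8 \left(11 \left(- \frac{1}{12}\right) - \frac{6}{S}\right) = - 8 \left(- \frac{11}{12} - \frac{6}{S}\right) = \frac{22}{3} + \frac{48}{S}$)
$\frac{1}{H{\left(v{\left(36,-30 \right)} \right)}} = \frac{1}{-943} = - \frac{1}{943}$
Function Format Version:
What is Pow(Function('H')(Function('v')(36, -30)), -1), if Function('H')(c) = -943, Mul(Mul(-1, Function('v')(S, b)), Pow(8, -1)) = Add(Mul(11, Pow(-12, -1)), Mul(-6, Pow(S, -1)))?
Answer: Rational(-1, 943) ≈ -0.0010604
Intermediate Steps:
Function('v')(S, b) = Add(Rational(22, 3), Mul(48, Pow(S, -1))) (Function('v')(S, b) = Mul(-8, Add(Mul(11, Pow(-12, -1)), Mul(-6, Pow(S, -1)))) = Mul(-8, Add(Mul(11, Rational(-1, 12)), Mul(-6, Pow(S, -1)))) = Mul(-8, Add(Rational(-11, 12), Mul(-6, Pow(S, -1)))) = Add(Rational(22, 3), Mul(48, Pow(S, -1))))
Pow(Function('H')(Function('v')(36, -30)), -1) = Pow(-943, -1) = Rational(-1, 943)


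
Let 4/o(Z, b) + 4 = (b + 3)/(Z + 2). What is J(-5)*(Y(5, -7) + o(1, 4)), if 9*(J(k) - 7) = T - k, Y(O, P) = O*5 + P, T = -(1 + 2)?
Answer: 338/3 ≈ 112.67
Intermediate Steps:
T = -3 (T = -1*3 = -3)
o(Z, b) = 4/(-4 + (3 + b)/(2 + Z)) (o(Z, b) = 4/(-4 + (b + 3)/(Z + 2)) = 4/(-4 + (3 + b)/(2 + Z)))
Y(O, P) = P + 5*O (Y(O, P) = 5*O + P = P + 5*O)
J(k) = 20/3 - k/9 (J(k) = 7 + (-3 - k)/9 = 7 + (-⅓ - k/9) = 20/3 - k/9)
J(-5)*(Y(5, -7) + o(1, 4)) = (20/3 - ⅑*(-5))*((-7 + 5*5) + 4*(2 + 1)/(-5 + 4 - 4*1)) = (20/3 + 5/9)*((-7 + 25) + 4*3/(-5 + 4 - 4)) = 65*(18 + 4*3/(-5))/9 = 65*(18 + 4*(-⅕)*3)/9 = 65*(18 - 12/5)/9 = (65/9)*(78/5) = 338/3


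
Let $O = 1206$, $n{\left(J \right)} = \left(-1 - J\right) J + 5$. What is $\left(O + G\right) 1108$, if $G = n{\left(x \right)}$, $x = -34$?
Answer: $98612$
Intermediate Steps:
$n{\left(J \right)} = 5 + J \left(-1 - J\right)$ ($n{\left(J \right)} = J \left(-1 - J\right) + 5 = 5 + J \left(-1 - J\right)$)
$G = -1117$ ($G = 5 - -34 - \left(-34\right)^{2} = 5 + 34 - 1156 = -1117$)
$\left(O + G\right) 1108 = \left(1206 - 1117\right) 1108 = 89 \cdot 1108 = 98612$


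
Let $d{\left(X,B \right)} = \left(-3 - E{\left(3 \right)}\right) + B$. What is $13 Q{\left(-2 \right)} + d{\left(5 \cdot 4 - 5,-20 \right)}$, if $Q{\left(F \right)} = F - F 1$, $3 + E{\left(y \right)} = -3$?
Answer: $-17$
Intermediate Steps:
$E{\left(y \right)} = -6$ ($E{\left(y \right)} = -3 - 3 = -6$)
$Q{\left(F \right)} = 0$ ($Q{\left(F \right)} = F - F = 0$)
$d{\left(X,B \right)} = 3 + B$ ($d{\left(X,B \right)} = \left(-3 - -6\right) + B = \left(-3 + 6\right) + B = 3 + B$)
$13 Q{\left(-2 \right)} + d{\left(5 \cdot 4 - 5,-20 \right)} = 13 \cdot 0 + \left(3 - 20\right) = 0 - 17 = -17$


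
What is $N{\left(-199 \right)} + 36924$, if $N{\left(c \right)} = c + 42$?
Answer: $36767$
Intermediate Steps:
$N{\left(c \right)} = 42 + c$
$N{\left(-199 \right)} + 36924 = \left(42 - 199\right) + 36924 = -157 + 36924 = 36767$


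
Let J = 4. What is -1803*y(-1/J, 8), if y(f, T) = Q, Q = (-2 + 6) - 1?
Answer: -5409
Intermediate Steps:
Q = 3 (Q = 4 - 1 = 3)
y(f, T) = 3
-1803*y(-1/J, 8) = -1803*3 = -5409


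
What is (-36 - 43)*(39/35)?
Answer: -3081/35 ≈ -88.029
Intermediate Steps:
(-36 - 43)*(39/35) = -3081/35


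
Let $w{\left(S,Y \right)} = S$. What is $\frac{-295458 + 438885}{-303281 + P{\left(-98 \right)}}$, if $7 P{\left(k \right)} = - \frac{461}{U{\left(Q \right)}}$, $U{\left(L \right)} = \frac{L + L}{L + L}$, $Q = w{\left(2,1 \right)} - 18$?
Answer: $- \frac{1003989}{2123428} \approx -0.47282$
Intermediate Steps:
$Q = -16$ ($Q = 2 - 18 = -16$)
$U{\left(L \right)} = 1$ ($U{\left(L \right)} = \frac{2 L}{2 L} = 2 L \frac{1}{2 L} = 1$)
$P{\left(k \right)} = - \frac{461}{7}$ ($P{\left(k \right)} = \frac{\left(-461\right) 1^{-1}}{7} = \frac{\left(-461\right) 1}{7} = \frac{1}{7} \left(-461\right) = - \frac{461}{7}$)
$\frac{-295458 + 438885}{-303281 + P{\left(-98 \right)}} = \frac{-295458 + 438885}{-303281 - \frac{461}{7}} = \frac{143427}{- \frac{2123428}{7}} = 143427 \left(- \frac{7}{2123428}\right) = - \frac{1003989}{2123428}$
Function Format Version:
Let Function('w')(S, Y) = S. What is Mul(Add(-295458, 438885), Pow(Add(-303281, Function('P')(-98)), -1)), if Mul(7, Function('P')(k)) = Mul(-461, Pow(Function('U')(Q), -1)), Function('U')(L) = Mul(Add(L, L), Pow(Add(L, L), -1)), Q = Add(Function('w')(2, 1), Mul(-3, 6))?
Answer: Rational(-1003989, 2123428) ≈ -0.47282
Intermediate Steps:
Q = -16 (Q = Add(2, Mul(-3, 6)) = Add(2, -18) = -16)
Function('U')(L) = 1 (Function('U')(L) = Mul(Mul(2, L), Pow(Mul(2, L), -1)) = Mul(Mul(2, L), Mul(Rational(1, 2), Pow(L, -1))) = 1)
Function('P')(k) = Rational(-461, 7) (Function('P')(k) = Mul(Rational(1, 7), Mul(-461, Pow(1, -1))) = Mul(Rational(1, 7), Mul(-461, 1)) = Mul(Rational(1, 7), -461) = Rational(-461, 7))
Mul(Add(-295458, 438885), Pow(Add(-303281, Function('P')(-98)), -1)) = Mul(Add(-295458, 438885), Pow(Add(-303281, Rational(-461, 7)), -1)) = Mul(143427, Pow(Rational(-2123428, 7), -1)) = Mul(143427, Rational(-7, 2123428)) = Rational(-1003989, 2123428)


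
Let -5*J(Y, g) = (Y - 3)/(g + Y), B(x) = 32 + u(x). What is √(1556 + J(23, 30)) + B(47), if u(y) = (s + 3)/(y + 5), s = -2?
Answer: 1665/52 + 4*√273162/53 ≈ 71.464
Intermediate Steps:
u(y) = 1/(5 + y) (u(y) = (-2 + 3)/(y + 5) = 1/(5 + y))
B(x) = 32 + 1/(5 + x)
J(Y, g) = -(-3 + Y)/(5*(Y + g)) (J(Y, g) = -(Y - 3)/(5*(g + Y)) = -(-3 + Y)/(5*(Y + g)))
√(1556 + J(23, 30)) + B(47) = √(1556 + (3 - 1*23)/(5*(23 + 30))) + (161 + 32*47)/(5 + 47) = √(1556 + (⅕)*(3 - 23)/53) + (161 + 1504)/52 = √(1556 + (⅕)*(1/53)*(-20)) + (1/52)*1665 = √(1556 - 4/53) + 1665/52 = √(82464/53) + 1665/52 = 4*√273162/53 + 1665/52 = 1665/52 + 4*√273162/53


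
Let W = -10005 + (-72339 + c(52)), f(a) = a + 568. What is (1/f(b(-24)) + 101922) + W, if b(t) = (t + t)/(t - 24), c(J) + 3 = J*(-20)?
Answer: 10546416/569 ≈ 18535.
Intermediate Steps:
c(J) = -3 - 20*J (c(J) = -3 + J*(-20) = -3 - 20*J)
b(t) = 2*t/(-24 + t) (b(t) = (2*t)/(-24 + t) = 2*t/(-24 + t))
f(a) = 568 + a
W = -83387 (W = -10005 + (-72339 + (-3 - 20*52)) = -10005 + (-72339 + (-3 - 1040)) = -10005 + (-72339 - 1043) = -10005 - 73382 = -83387)
(1/f(b(-24)) + 101922) + W = (1/(568 + 2*(-24)/(-24 - 24)) + 101922) - 83387 = (1/(568 + 2*(-24)/(-48)) + 101922) - 83387 = (1/(568 + 2*(-24)*(-1/48)) + 101922) - 83387 = (1/(568 + 1) + 101922) - 83387 = (1/569 + 101922) - 83387 = 57993619/569 - 83387 = 10546416/569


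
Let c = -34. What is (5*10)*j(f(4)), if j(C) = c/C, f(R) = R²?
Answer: -425/4 ≈ -106.25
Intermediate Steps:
j(C) = -34/C
(5*10)*j(f(4)) = (5*10)*(-34/(4²)) = 50*(-34/16) = 50*(-34*1/16) = 50*(-17/8) = -425/4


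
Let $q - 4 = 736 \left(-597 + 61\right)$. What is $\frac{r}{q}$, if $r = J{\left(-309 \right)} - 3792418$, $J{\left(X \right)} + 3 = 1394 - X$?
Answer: $\frac{1895359}{197246} \approx 9.6091$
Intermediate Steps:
$J{\left(X \right)} = 1391 - X$ ($J{\left(X \right)} = -3 - \left(-1394 + X\right) = 1391 - X$)
$q = -394492$ ($q = 4 + 736 \left(-597 + 61\right) = 4 + 736 \left(-536\right) = 4 - 394496 = -394492$)
$r = -3790718$ ($r = \left(1391 - -309\right) - 3792418 = \left(1391 + 309\right) - 3792418 = 1700 - 3792418 = -3790718$)
$\frac{r}{q} = - \frac{3790718}{-394492} = \left(-3790718\right) \left(- \frac{1}{394492}\right) = \frac{1895359}{197246}$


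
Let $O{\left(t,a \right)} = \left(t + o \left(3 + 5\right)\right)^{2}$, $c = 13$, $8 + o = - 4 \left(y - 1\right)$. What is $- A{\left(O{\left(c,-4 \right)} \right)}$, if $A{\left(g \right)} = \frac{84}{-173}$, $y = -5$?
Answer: $\frac{84}{173} \approx 0.48555$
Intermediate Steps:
$o = 16$ ($o = -8 - 4 \left(-5 - 1\right) = -8 - -24 = -8 + 24 = 16$)
$O{\left(t,a \right)} = \left(128 + t\right)^{2}$ ($O{\left(t,a \right)} = \left(t + 16 \left(3 + 5\right)\right)^{2} = \left(t + 16 \cdot 8\right)^{2} = \left(t + 128\right)^{2} = \left(128 + t\right)^{2}$)
$A{\left(g \right)} = - \frac{84}{173}$ ($A{\left(g \right)} = 84 \left(- \frac{1}{173}\right) = - \frac{84}{173}$)
$- A{\left(O{\left(c,-4 \right)} \right)} = \left(-1\right) \left(- \frac{84}{173}\right) = \frac{84}{173}$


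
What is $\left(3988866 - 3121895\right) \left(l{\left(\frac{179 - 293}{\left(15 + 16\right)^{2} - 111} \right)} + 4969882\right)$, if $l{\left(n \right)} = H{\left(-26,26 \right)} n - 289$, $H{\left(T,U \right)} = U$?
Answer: $\frac{1831108245590253}{425} \approx 4.3085 \cdot 10^{12}$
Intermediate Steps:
$l{\left(n \right)} = -289 + 26 n$ ($l{\left(n \right)} = 26 n - 289 = -289 + 26 n$)
$\left(3988866 - 3121895\right) \left(l{\left(\frac{179 - 293}{\left(15 + 16\right)^{2} - 111} \right)} + 4969882\right) = \left(3988866 - 3121895\right) \left(\left(-289 + 26 \frac{179 - 293}{\left(15 + 16\right)^{2} - 111}\right) + 4969882\right) = 866971 \left(\left(-289 + 26 \left(- \frac{114}{31^{2} - 111}\right)\right) + 4969882\right) = 866971 \left(\left(-289 + 26 \left(- \frac{114}{961 - 111}\right)\right) + 4969882\right) = 866971 \left(\left(-289 + 26 \left(- \frac{114}{850}\right)\right) + 4969882\right) = 866971 \left(\left(-289 + 26 \left(\left(-114\right) \frac{1}{850}\right)\right) + 4969882\right) = 866971 \left(\left(-289 + 26 \left(- \frac{57}{425}\right)\right) + 4969882\right) = 866971 \left(\left(-289 - \frac{1482}{425}\right) + 4969882\right) = 866971 \left(- \frac{124307}{425} + 4969882\right) = 866971 \cdot \frac{2112075543}{425} = \frac{1831108245590253}{425}$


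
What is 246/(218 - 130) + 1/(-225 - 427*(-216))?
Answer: 4330595/1549152 ≈ 2.7955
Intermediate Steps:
246/(218 - 130) + 1/(-225 - 427*(-216)) = 246/88 - 1/216/(-652) = 246*(1/88) - 1/652*(-1/216) = 123/44 + 1/140832 = 4330595/1549152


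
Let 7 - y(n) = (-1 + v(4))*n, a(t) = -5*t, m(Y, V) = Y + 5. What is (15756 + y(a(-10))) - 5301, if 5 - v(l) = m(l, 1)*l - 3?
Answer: 11912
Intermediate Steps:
m(Y, V) = 5 + Y
v(l) = 8 - l*(5 + l) (v(l) = 5 - ((5 + l)*l - 3) = 5 - (l*(5 + l) - 3) = 5 - (-3 + l*(5 + l)) = 5 + (3 - l*(5 + l)) = 8 - l*(5 + l))
y(n) = 7 + 29*n (y(n) = 7 - (-1 + (8 - 1*4*(5 + 4)))*n = 7 - (-1 + (8 - 1*4*9))*n = 7 - (-1 + (8 - 36))*n = 7 - (-1 - 28)*n = 7 - (-29)*n = 7 + 29*n)
(15756 + y(a(-10))) - 5301 = (15756 + (7 + 29*(-5*(-10)))) - 5301 = (15756 + (7 + 29*50)) - 5301 = (15756 + (7 + 1450)) - 5301 = (15756 + 1457) - 5301 = 17213 - 5301 = 11912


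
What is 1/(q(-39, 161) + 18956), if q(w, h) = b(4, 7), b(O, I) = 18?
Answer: 1/18974 ≈ 5.2704e-5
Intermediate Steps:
q(w, h) = 18
1/(q(-39, 161) + 18956) = 1/(18 + 18956) = 1/18974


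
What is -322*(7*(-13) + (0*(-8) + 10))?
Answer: 26082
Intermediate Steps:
-322*(7*(-13) + (0*(-8) + 10)) = -322*(-91 + (0 + 10)) = -322*(-91 + 10) = -322*(-81) = 26082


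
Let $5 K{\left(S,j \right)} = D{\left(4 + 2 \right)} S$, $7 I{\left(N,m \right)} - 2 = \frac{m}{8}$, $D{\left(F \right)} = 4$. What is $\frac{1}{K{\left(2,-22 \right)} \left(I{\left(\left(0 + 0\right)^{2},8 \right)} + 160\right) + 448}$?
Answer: $\frac{35}{24664} \approx 0.0014191$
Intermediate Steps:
$I{\left(N,m \right)} = \frac{2}{7} + \frac{m}{56}$ ($I{\left(N,m \right)} = \frac{2}{7} + \frac{m \frac{1}{8}}{7} = \frac{2}{7} + \frac{\frac{1}{8} m}{7} = \frac{2}{7} + \frac{m}{56}$)
$K{\left(S,j \right)} = \frac{4 S}{5}$
$\frac{1}{K{\left(2,-22 \right)} \left(I{\left(\left(0 + 0\right)^{2},8 \right)} + 160\right) + 448} = \frac{1}{\frac{4}{5} \cdot 2 \left(\left(\frac{2}{7} + \frac{1}{56} \cdot 8\right) + 160\right) + 448} = \frac{1}{\frac{8 \left(\left(\frac{2}{7} + \frac{1}{7}\right) + 160\right)}{5} + 448} = \frac{1}{\frac{8 \left(\frac{3}{7} + 160\right)}{5} + 448} = \frac{1}{\frac{8}{5} \cdot \frac{1123}{7} + 448} = \frac{1}{\frac{8984}{35} + 448} = \frac{1}{\frac{24664}{35}} = \frac{35}{24664}$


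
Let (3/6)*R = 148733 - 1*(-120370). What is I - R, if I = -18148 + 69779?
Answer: -486575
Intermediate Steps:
I = 51631
R = 538206 (R = 2*(148733 - 1*(-120370)) = 2*(148733 + 120370) = 2*269103 = 538206)
I - R = 51631 - 1*538206 = 51631 - 538206 = -486575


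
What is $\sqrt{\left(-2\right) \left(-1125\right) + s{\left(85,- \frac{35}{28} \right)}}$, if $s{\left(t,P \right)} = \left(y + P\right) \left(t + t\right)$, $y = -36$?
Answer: $\frac{i \sqrt{16330}}{2} \approx 63.894 i$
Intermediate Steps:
$s{\left(t,P \right)} = 2 t \left(-36 + P\right)$ ($s{\left(t,P \right)} = \left(-36 + P\right) \left(t + t\right) = \left(-36 + P\right) 2 t = 2 t \left(-36 + P\right)$)
$\sqrt{\left(-2\right) \left(-1125\right) + s{\left(85,- \frac{35}{28} \right)}} = \sqrt{\left(-2\right) \left(-1125\right) + 2 \cdot 85 \left(-36 - \frac{35}{28}\right)} = \sqrt{2250 + 2 \cdot 85 \left(-36 - \frac{5}{4}\right)} = \sqrt{2250 + 2 \cdot 85 \left(- \frac{149}{4}\right)} = \sqrt{2250 - \frac{12665}{2}} = \sqrt{- \frac{8165}{2}} = \frac{i \sqrt{16330}}{2}$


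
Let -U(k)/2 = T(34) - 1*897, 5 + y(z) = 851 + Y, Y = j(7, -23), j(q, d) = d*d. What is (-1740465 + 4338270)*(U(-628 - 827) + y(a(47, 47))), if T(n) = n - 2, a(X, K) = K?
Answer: 8066184525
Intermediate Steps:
j(q, d) = d²
Y = 529 (Y = (-23)² = 529)
T(n) = -2 + n
y(z) = 1375 (y(z) = -5 + (851 + 529) = -5 + 1380 = 1375)
U(k) = 1730 (U(k) = -2*((-2 + 34) - 1*897) = -2*(32 - 897) = -2*(-865) = 1730)
(-1740465 + 4338270)*(U(-628 - 827) + y(a(47, 47))) = (-1740465 + 4338270)*(1730 + 1375) = 2597805*3105 = 8066184525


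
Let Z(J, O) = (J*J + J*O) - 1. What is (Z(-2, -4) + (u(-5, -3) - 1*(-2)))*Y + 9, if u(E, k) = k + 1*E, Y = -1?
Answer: 4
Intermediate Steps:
u(E, k) = E + k (u(E, k) = k + E = E + k)
Z(J, O) = -1 + J**2 + J*O (Z(J, O) = (J**2 + J*O) - 1 = -1 + J**2 + J*O)
(Z(-2, -4) + (u(-5, -3) - 1*(-2)))*Y + 9 = ((-1 + (-2)**2 - 2*(-4)) + ((-5 - 3) - 1*(-2)))*(-1) + 9 = ((-1 + 4 + 8) + (-8 + 2))*(-1) + 9 = (11 - 6)*(-1) + 9 = 5*(-1) + 9 = -5 + 9 = 4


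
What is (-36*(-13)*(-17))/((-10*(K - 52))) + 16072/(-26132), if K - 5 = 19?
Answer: -13275397/457310 ≈ -29.029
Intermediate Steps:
K = 24 (K = 5 + 19 = 24)
(-36*(-13)*(-17))/((-10*(K - 52))) + 16072/(-26132) = (-36*(-13)*(-17))/((-10*(24 - 52))) + 16072/(-26132) = (468*(-17))/((-10*(-28))) + 16072*(-1/26132) = -7956/280 - 4018/6533 = -7956*1/280 - 4018/6533 = -1989/70 - 4018/6533 = -13275397/457310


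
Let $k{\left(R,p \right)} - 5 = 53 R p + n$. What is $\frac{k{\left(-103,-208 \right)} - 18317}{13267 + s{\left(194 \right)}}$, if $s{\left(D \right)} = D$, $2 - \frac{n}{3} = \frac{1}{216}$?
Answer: $\frac{80435951}{969192} \approx 82.993$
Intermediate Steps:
$n = \frac{431}{72}$ ($n = 6 - \frac{3}{216} = 6 - \frac{1}{72} = \frac{431}{72} \approx 5.9861$)
$k{\left(R,p \right)} = \frac{791}{72} + 53 R p$ ($k{\left(R,p \right)} = 5 + \left(53 R p + \frac{431}{72}\right) = 5 + \left(\frac{431}{72} + 53 R p\right) = \frac{791}{72} + 53 R p$)
$\frac{k{\left(-103,-208 \right)} - 18317}{13267 + s{\left(194 \right)}} = \frac{\left(\frac{791}{72} + 53 \left(-103\right) \left(-208\right)\right) - 18317}{13267 + 194} = \frac{\left(\frac{791}{72} + 1135472\right) - 18317}{13461} = \left(\frac{81754775}{72} - 18317\right) \frac{1}{13461} = \frac{80435951}{72} \cdot \frac{1}{13461} = \frac{80435951}{969192}$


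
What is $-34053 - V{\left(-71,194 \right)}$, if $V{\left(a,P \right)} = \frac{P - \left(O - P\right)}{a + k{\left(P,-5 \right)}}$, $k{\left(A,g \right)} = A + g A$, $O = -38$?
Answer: $- \frac{28842465}{847} \approx -34053.0$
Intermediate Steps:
$k{\left(A,g \right)} = A + A g$
$V{\left(a,P \right)} = \frac{38 + 2 P}{a - 4 P}$ ($V{\left(a,P \right)} = \frac{P + \left(P - -38\right)}{a + P \left(1 - 5\right)} = \frac{P + \left(P + 38\right)}{a + P \left(-4\right)} = \frac{P + \left(38 + P\right)}{a - 4 P} = \frac{38 + 2 P}{a - 4 P}$)
$-34053 - V{\left(-71,194 \right)} = -34053 - \frac{2 \left(19 + 194\right)}{-71 - 776} = -34053 - 2 \frac{1}{-71 - 776} \cdot 213 = -34053 - 2 \frac{1}{-847} \cdot 213 = -34053 - 2 \left(- \frac{1}{847}\right) 213 = -34053 - - \frac{426}{847} = -34053 + \frac{426}{847} = - \frac{28842465}{847}$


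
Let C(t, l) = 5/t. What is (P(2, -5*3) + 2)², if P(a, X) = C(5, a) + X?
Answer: 144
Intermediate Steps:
P(a, X) = 1 + X (P(a, X) = 5/5 + X = 5*(⅕) + X = 1 + X)
(P(2, -5*3) + 2)² = ((1 - 5*3) + 2)² = ((1 - 15) + 2)² = (-14 + 2)² = (-12)² = 144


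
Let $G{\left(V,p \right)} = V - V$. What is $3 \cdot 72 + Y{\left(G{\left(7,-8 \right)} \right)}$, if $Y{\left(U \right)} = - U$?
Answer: $216$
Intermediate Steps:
$G{\left(V,p \right)} = 0$
$3 \cdot 72 + Y{\left(G{\left(7,-8 \right)} \right)} = 3 \cdot 72 - 0 = 216 + 0 = 216$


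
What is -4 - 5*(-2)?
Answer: 6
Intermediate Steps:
-4 - 5*(-2) = -4 + 10 = 6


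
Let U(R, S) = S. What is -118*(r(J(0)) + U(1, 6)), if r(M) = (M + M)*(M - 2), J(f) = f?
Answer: -708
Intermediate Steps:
r(M) = 2*M*(-2 + M) (r(M) = (2*M)*(-2 + M) = 2*M*(-2 + M))
-118*(r(J(0)) + U(1, 6)) = -118*(2*0*(-2 + 0) + 6) = -118*(2*0*(-2) + 6) = -118*(0 + 6) = -118*6 = -708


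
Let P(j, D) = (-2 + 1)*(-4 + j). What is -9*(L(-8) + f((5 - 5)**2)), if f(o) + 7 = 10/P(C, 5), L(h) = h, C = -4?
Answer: 495/4 ≈ 123.75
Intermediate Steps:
P(j, D) = 4 - j (P(j, D) = -(-4 + j) = 4 - j)
f(o) = -23/4 (f(o) = -7 + 10/(4 - 1*(-4)) = -7 + 10/(4 + 4) = -7 + 10/8 = -7 + 10*(1/8) = -7 + 5/4 = -23/4)
-9*(L(-8) + f((5 - 5)**2)) = -9*(-8 - 23/4) = -9*(-55/4) = 495/4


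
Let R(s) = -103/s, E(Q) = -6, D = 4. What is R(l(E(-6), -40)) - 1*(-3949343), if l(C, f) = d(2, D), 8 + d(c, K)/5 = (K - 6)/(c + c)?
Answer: 335694361/85 ≈ 3.9493e+6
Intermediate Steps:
d(c, K) = -40 + 5*(-6 + K)/(2*c) (d(c, K) = -40 + 5*((K - 6)/(c + c)) = -40 + 5*((-6 + K)/((2*c))) = -40 + 5*((-6 + K)*(1/(2*c))) = -40 + 5*((-6 + K)/(2*c)) = -40 + 5*(-6 + K)/(2*c))
l(C, f) = -85/2 (l(C, f) = (5/2)*(-6 + 4 - 16*2)/2 = (5/2)*(½)*(-6 + 4 - 32) = (5/2)*(½)*(-34) = -85/2)
R(l(E(-6), -40)) - 1*(-3949343) = -103/(-85/2) - 1*(-3949343) = -103*(-2/85) + 3949343 = 206/85 + 3949343 = 335694361/85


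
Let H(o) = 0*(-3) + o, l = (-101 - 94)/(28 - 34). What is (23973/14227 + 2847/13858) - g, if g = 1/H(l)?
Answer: 3439547/1849510 ≈ 1.8597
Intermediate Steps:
l = 65/2 (l = -195/(-6) = -195*(-⅙) = 65/2 ≈ 32.500)
H(o) = o (H(o) = 0 + o = o)
g = 2/65 (g = 1/(65/2) = 2/65 ≈ 0.030769)
(23973/14227 + 2847/13858) - g = (23973/14227 + 2847/13858) - 1*2/65 = (23973*(1/14227) + 2847*(1/13858)) - 2/65 = (23973/14227 + 219/1066) - 2/65 = 699291/369902 - 2/65 = 3439547/1849510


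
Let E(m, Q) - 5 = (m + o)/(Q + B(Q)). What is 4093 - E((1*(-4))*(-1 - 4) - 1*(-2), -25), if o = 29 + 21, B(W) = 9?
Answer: 8185/2 ≈ 4092.5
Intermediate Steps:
o = 50
E(m, Q) = 5 + (50 + m)/(9 + Q) (E(m, Q) = 5 + (m + 50)/(Q + 9) = 5 + (50 + m)/(9 + Q))
4093 - E((1*(-4))*(-1 - 4) - 1*(-2), -25) = 4093 - (95 + ((1*(-4))*(-1 - 4) - 1*(-2)) + 5*(-25))/(9 - 25) = 4093 - (95 + (-4*(-5) + 2) - 125)/(-16) = 4093 - (-1)*(95 + (20 + 2) - 125)/16 = 4093 - (-1)*(95 + 22 - 125)/16 = 4093 - (-1)*(-8)/16 = 4093 - 1*½ = 4093 - ½ = 8185/2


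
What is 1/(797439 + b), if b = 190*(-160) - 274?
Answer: 1/766765 ≈ 1.3042e-6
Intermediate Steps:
b = -30674 (b = -30400 - 274 = -30674)
1/(797439 + b) = 1/(797439 - 30674) = 1/766765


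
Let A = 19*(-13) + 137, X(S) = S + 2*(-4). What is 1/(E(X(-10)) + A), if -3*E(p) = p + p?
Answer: -1/98 ≈ -0.010204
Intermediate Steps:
X(S) = -8 + S (X(S) = S - 8 = -8 + S)
E(p) = -2*p/3 (E(p) = -(p + p)/3 = -2*p/3)
A = -110 (A = -247 + 137 = -110)
1/(E(X(-10)) + A) = 1/(-2*(-8 - 10)/3 - 110) = 1/(-2/3*(-18) - 110) = 1/(12 - 110) = 1/(-98) = -1/98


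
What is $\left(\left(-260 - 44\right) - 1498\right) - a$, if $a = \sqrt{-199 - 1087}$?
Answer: $-1802 - i \sqrt{1286} \approx -1802.0 - 35.861 i$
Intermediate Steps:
$a = i \sqrt{1286}$ ($a = \sqrt{-1286} = i \sqrt{1286} \approx 35.861 i$)
$\left(\left(-260 - 44\right) - 1498\right) - a = \left(\left(-260 - 44\right) - 1498\right) - i \sqrt{1286} = \left(-304 - 1498\right) - i \sqrt{1286} = -1802 - i \sqrt{1286}$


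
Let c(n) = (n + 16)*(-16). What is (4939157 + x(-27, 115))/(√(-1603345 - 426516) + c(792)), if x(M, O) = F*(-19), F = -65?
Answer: -63869387776/169163045 - 4940392*I*√2029861/169163045 ≈ -377.56 - 41.609*I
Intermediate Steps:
x(M, O) = 1235 (x(M, O) = -65*(-19) = 1235)
c(n) = -256 - 16*n (c(n) = (16 + n)*(-16) = -256 - 16*n)
(4939157 + x(-27, 115))/(√(-1603345 - 426516) + c(792)) = (4939157 + 1235)/(√(-1603345 - 426516) + (-256 - 16*792)) = 4940392/(√(-2029861) + (-256 - 12672)) = 4940392/(I*√2029861 - 12928) = 4940392/(-12928 + I*√2029861)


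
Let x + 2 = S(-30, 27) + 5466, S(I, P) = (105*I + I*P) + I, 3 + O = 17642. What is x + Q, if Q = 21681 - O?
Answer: 5516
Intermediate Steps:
O = 17639 (O = -3 + 17642 = 17639)
S(I, P) = 106*I + I*P
x = 1474 (x = -2 + (-30*(106 + 27) + 5466) = -2 + (-30*133 + 5466) = -2 + (-3990 + 5466) = -2 + 1476 = 1474)
Q = 4042 (Q = 21681 - 1*17639 = 21681 - 17639 = 4042)
x + Q = 1474 + 4042 = 5516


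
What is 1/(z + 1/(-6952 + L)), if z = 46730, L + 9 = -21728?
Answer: 28689/1340636969 ≈ 2.1400e-5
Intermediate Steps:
L = -21737 (L = -9 - 21728 = -21737)
1/(z + 1/(-6952 + L)) = 1/(46730 + 1/(-6952 - 21737)) = 1/(46730 + 1/(-28689)) = 1/(46730 - 1/28689) = 1/(1340636969/28689) = 28689/1340636969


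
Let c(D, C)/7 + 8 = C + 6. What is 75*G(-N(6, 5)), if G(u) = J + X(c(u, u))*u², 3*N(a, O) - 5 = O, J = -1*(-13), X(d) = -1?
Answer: 425/3 ≈ 141.67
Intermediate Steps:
c(D, C) = -14 + 7*C (c(D, C) = -56 + 7*(C + 6) = -56 + 7*(6 + C) = -56 + (42 + 7*C) = -14 + 7*C)
J = 13
N(a, O) = 5/3 + O/3
G(u) = 13 - u²
75*G(-N(6, 5)) = 75*(13 - (-(5/3 + (⅓)*5))²) = 75*(13 - (-(5/3 + 5/3))²) = 75*(13 - (-1*10/3)²) = 75*(13 - (-10/3)²) = 75*(13 - 1*100/9) = 75*(13 - 100/9) = 75*(17/9) = 425/3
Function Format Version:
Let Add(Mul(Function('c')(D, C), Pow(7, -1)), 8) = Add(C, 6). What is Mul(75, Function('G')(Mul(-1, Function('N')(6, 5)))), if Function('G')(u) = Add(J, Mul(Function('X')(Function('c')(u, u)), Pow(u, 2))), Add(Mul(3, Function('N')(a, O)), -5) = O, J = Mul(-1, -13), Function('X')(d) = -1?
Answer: Rational(425, 3) ≈ 141.67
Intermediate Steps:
Function('c')(D, C) = Add(-14, Mul(7, C)) (Function('c')(D, C) = Add(-56, Mul(7, Add(C, 6))) = Add(-56, Mul(7, Add(6, C))) = Add(-56, Add(42, Mul(7, C))) = Add(-14, Mul(7, C)))
J = 13
Function('N')(a, O) = Add(Rational(5, 3), Mul(Rational(1, 3), O))
Function('G')(u) = Add(13, Mul(-1, Pow(u, 2)))
Mul(75, Function('G')(Mul(-1, Function('N')(6, 5)))) = Mul(75, Add(13, Mul(-1, Pow(Mul(-1, Add(Rational(5, 3), Mul(Rational(1, 3), 5))), 2)))) = Mul(75, Add(13, Mul(-1, Pow(Mul(-1, Add(Rational(5, 3), Rational(5, 3))), 2)))) = Mul(75, Add(13, Mul(-1, Pow(Mul(-1, Rational(10, 3)), 2)))) = Mul(75, Add(13, Mul(-1, Pow(Rational(-10, 3), 2)))) = Mul(75, Add(13, Mul(-1, Rational(100, 9)))) = Mul(75, Add(13, Rational(-100, 9))) = Mul(75, Rational(17, 9)) = Rational(425, 3)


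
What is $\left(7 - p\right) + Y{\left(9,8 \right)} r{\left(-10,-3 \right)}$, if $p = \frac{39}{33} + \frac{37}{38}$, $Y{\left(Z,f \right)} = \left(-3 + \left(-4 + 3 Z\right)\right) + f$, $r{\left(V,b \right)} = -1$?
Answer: $- \frac{9679}{418} \approx -23.156$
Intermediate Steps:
$Y{\left(Z,f \right)} = -7 + f + 3 Z$ ($Y{\left(Z,f \right)} = \left(-7 + 3 Z\right) + f = -7 + f + 3 Z$)
$p = \frac{901}{418}$ ($p = 39 \cdot \frac{1}{33} + 37 \cdot \frac{1}{38} = \frac{13}{11} + \frac{37}{38} = \frac{901}{418} \approx 2.1555$)
$\left(7 - p\right) + Y{\left(9,8 \right)} r{\left(-10,-3 \right)} = \left(7 - \frac{901}{418}\right) + \left(-7 + 8 + 3 \cdot 9\right) \left(-1\right) = \left(7 - \frac{901}{418}\right) + \left(-7 + 8 + 27\right) \left(-1\right) = \frac{2025}{418} + 28 \left(-1\right) = \frac{2025}{418} - 28 = - \frac{9679}{418}$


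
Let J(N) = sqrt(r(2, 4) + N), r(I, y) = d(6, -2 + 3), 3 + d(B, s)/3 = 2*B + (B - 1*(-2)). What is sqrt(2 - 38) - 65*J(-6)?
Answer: -195*sqrt(5) + 6*I ≈ -436.03 + 6.0*I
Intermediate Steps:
d(B, s) = -3 + 9*B (d(B, s) = -9 + 3*(2*B + (B - 1*(-2))) = -9 + 3*(2*B + (B + 2)) = -9 + 3*(2*B + (2 + B)) = -9 + 3*(2 + 3*B) = -9 + (6 + 9*B) = -3 + 9*B)
r(I, y) = 51 (r(I, y) = -3 + 9*6 = -3 + 54 = 51)
J(N) = sqrt(51 + N)
sqrt(2 - 38) - 65*J(-6) = sqrt(2 - 38) - 65*sqrt(51 - 6) = sqrt(-36) - 195*sqrt(5) = 6*I - 195*sqrt(5) = -195*sqrt(5) + 6*I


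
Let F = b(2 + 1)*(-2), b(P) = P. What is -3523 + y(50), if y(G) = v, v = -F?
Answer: -3517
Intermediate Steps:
F = -6 (F = (2 + 1)*(-2) = 3*(-2) = -6)
v = 6 (v = -1*(-6) = 6)
y(G) = 6
-3523 + y(50) = -3523 + 6 = -3517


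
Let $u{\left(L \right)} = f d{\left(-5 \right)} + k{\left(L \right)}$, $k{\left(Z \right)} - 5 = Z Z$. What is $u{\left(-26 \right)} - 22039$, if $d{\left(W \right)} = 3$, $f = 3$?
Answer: $-21349$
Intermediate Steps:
$k{\left(Z \right)} = 5 + Z^{2}$ ($k{\left(Z \right)} = 5 + Z Z = 5 + Z^{2}$)
$u{\left(L \right)} = 14 + L^{2}$ ($u{\left(L \right)} = 3 \cdot 3 + \left(5 + L^{2}\right) = 9 + \left(5 + L^{2}\right) = 14 + L^{2}$)
$u{\left(-26 \right)} - 22039 = \left(14 + \left(-26\right)^{2}\right) - 22039 = \left(14 + 676\right) - 22039 = 690 - 22039 = -21349$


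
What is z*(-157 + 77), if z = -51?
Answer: 4080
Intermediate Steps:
z*(-157 + 77) = -51*(-157 + 77) = -51*(-80) = 4080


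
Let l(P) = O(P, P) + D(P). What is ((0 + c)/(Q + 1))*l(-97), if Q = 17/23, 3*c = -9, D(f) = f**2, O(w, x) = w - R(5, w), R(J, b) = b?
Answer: -649221/40 ≈ -16231.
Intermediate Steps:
O(w, x) = 0 (O(w, x) = w - w = 0)
c = -3 (c = (1/3)*(-9) = -3)
Q = 17/23 (Q = 17*(1/23) = 17/23 ≈ 0.73913)
l(P) = P**2 (l(P) = 0 + P**2 = P**2)
((0 + c)/(Q + 1))*l(-97) = ((0 - 3)/(17/23 + 1))*(-97)**2 = -3/40/23*9409 = -3*23/40*9409 = -69/40*9409 = -649221/40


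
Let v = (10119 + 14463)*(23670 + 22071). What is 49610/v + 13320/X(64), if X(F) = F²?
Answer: 936080080775/287847747072 ≈ 3.2520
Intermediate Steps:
v = 1124405262 (v = 24582*45741 = 1124405262)
49610/v + 13320/X(64) = 49610/1124405262 + 13320/(64²) = 49610*(1/1124405262) + 13320/4096 = 24805/562202631 + 13320*(1/4096) = 24805/562202631 + 1665/512 = 936080080775/287847747072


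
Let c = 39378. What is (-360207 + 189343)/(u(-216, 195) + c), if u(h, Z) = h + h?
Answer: -85432/19473 ≈ -4.3872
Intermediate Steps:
u(h, Z) = 2*h
(-360207 + 189343)/(u(-216, 195) + c) = (-360207 + 189343)/(2*(-216) + 39378) = -170864/(-432 + 39378) = -170864/38946 = -170864*1/38946 = -85432/19473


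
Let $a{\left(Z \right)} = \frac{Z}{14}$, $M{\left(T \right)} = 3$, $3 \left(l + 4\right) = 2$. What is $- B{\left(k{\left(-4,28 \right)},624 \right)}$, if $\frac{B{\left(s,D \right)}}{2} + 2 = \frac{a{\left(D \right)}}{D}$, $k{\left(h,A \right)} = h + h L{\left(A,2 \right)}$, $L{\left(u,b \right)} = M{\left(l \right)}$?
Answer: $\frac{27}{7} \approx 3.8571$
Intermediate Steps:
$l = - \frac{10}{3}$ ($l = -4 + \frac{1}{3} \cdot 2 = -4 + \frac{2}{3} = - \frac{10}{3} \approx -3.3333$)
$L{\left(u,b \right)} = 3$
$k{\left(h,A \right)} = 4 h$ ($k{\left(h,A \right)} = h + h 3 = h + 3 h = 4 h$)
$a{\left(Z \right)} = \frac{Z}{14}$ ($a{\left(Z \right)} = Z \frac{1}{14} = \frac{Z}{14}$)
$B{\left(s,D \right)} = - \frac{27}{7}$ ($B{\left(s,D \right)} = -4 + 2 \frac{\frac{1}{14} D}{D} = -4 + 2 \cdot \frac{1}{14} = -4 + \frac{1}{7} = - \frac{27}{7}$)
$- B{\left(k{\left(-4,28 \right)},624 \right)} = \left(-1\right) \left(- \frac{27}{7}\right) = \frac{27}{7}$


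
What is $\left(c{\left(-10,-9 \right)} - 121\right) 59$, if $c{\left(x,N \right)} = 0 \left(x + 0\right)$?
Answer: $-7139$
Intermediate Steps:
$c{\left(x,N \right)} = 0$ ($c{\left(x,N \right)} = 0 x = 0$)
$\left(c{\left(-10,-9 \right)} - 121\right) 59 = \left(0 - 121\right) 59 = \left(-121\right) 59 = -7139$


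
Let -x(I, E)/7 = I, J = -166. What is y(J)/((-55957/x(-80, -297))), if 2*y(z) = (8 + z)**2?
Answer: -6989920/55957 ≈ -124.92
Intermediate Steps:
y(z) = (8 + z)**2/2
x(I, E) = -7*I
y(J)/((-55957/x(-80, -297))) = ((8 - 166)**2/2)/((-55957/((-7*(-80))))) = ((1/2)*(-158)**2)/((-55957/560)) = ((1/2)*24964)/((-55957*1/560)) = 12482/(-55957/560) = 12482*(-560/55957) = -6989920/55957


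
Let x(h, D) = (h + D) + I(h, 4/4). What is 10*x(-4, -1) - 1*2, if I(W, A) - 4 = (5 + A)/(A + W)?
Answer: -32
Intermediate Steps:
I(W, A) = 4 + (5 + A)/(A + W)
x(h, D) = D + h + (10 + 4*h)/(1 + h) (x(h, D) = (h + D) + (5 + 4*h + 5*(4/4))/(4/4 + h) = (D + h) + (5 + 4*h + 5*(4*(¼)))/(4*(¼) + h) = (D + h) + (5 + 4*h + 5*1)/(1 + h) = (D + h) + (5 + 4*h + 5)/(1 + h) = (D + h) + (10 + 4*h)/(1 + h) = D + h + (10 + 4*h)/(1 + h))
10*x(-4, -1) - 1*2 = 10*((10 + 4*(-4) + (1 - 4)*(-1 - 4))/(1 - 4)) - 1*2 = 10*((10 - 16 - 3*(-5))/(-3)) - 2 = 10*(-(10 - 16 + 15)/3) - 2 = 10*(-⅓*9) - 2 = 10*(-3) - 2 = -30 - 2 = -32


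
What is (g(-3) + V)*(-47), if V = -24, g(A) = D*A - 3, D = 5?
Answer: 1974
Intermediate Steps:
g(A) = -3 + 5*A (g(A) = 5*A - 3 = -3 + 5*A)
(g(-3) + V)*(-47) = ((-3 + 5*(-3)) - 24)*(-47) = ((-3 - 15) - 24)*(-47) = (-18 - 24)*(-47) = -42*(-47) = 1974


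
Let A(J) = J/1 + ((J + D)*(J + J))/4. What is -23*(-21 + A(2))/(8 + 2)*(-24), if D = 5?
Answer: -3312/5 ≈ -662.40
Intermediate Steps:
A(J) = J + J*(5 + J)/2 (A(J) = J/1 + ((J + 5)*(J + J))/4 = J*1 + ((5 + J)*(2*J))*(¼) = J + (2*J*(5 + J))*(¼) = J + J*(5 + J)/2)
-23*(-21 + A(2))/(8 + 2)*(-24) = -23*(-21 + (½)*2*(7 + 2))/(8 + 2)*(-24) = -23*(-21 + (½)*2*9)/10*(-24) = -23*(-21 + 9)/10*(-24) = -(-276)/10*(-24) = -23*(-6/5)*(-24) = (138/5)*(-24) = -3312/5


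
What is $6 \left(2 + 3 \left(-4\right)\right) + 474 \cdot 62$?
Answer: $29328$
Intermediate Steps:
$6 \left(2 + 3 \left(-4\right)\right) + 474 \cdot 62 = 6 \left(2 - 12\right) + 29388 = 6 \left(-10\right) + 29388 = -60 + 29388 = 29328$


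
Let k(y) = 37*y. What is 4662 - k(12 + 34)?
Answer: 2960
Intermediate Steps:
4662 - k(12 + 34) = 4662 - 37*(12 + 34) = 4662 - 37*46 = 4662 - 1*1702 = 4662 - 1702 = 2960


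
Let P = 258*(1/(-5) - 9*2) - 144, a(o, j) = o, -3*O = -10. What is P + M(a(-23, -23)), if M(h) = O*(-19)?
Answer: -73544/15 ≈ -4902.9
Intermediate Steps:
O = 10/3 (O = -⅓*(-10) = 10/3 ≈ 3.3333)
M(h) = -190/3 (M(h) = (10/3)*(-19) = -190/3)
P = -24198/5 (P = 258*(-⅕ - 18) - 144 = 258*(-91/5) - 144 = -23478/5 - 144 = -24198/5 ≈ -4839.6)
P + M(a(-23, -23)) = -24198/5 - 190/3 = -73544/15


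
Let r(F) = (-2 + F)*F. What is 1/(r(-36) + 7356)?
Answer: 1/8724 ≈ 0.00011463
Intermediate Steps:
r(F) = F*(-2 + F)
1/(r(-36) + 7356) = 1/(-36*(-2 - 36) + 7356) = 1/(-36*(-38) + 7356) = 1/(1368 + 7356) = 1/8724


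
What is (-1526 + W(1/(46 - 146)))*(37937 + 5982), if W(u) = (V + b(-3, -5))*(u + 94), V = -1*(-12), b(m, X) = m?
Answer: -2986887271/100 ≈ -2.9869e+7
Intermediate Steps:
V = 12
W(u) = 846 + 9*u (W(u) = (12 - 3)*(u + 94) = 9*(94 + u) = 846 + 9*u)
(-1526 + W(1/(46 - 146)))*(37937 + 5982) = (-1526 + (846 + 9/(46 - 146)))*(37937 + 5982) = (-1526 + (846 + 9/(-100)))*43919 = (-1526 + (846 + 9*(-1/100)))*43919 = (-1526 + (846 - 9/100))*43919 = (-1526 + 84591/100)*43919 = -68009/100*43919 = -2986887271/100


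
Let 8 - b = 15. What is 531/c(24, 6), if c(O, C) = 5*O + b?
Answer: 531/113 ≈ 4.6991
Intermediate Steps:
b = -7 (b = 8 - 1*15 = 8 - 15 = -7)
c(O, C) = -7 + 5*O (c(O, C) = 5*O - 7 = -7 + 5*O)
531/c(24, 6) = 531/(-7 + 5*24) = 531/(-7 + 120) = 531/113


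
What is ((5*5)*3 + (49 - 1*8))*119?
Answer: 13804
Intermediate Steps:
((5*5)*3 + (49 - 1*8))*119 = (25*3 + (49 - 8))*119 = (75 + 41)*119 = 116*119 = 13804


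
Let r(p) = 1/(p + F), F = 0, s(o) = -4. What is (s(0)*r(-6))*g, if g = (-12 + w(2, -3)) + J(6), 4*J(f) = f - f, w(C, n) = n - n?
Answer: -8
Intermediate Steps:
w(C, n) = 0
J(f) = 0 (J(f) = (f - f)/4 = (¼)*0 = 0)
g = -12 (g = (-12 + 0) + 0 = -12 + 0 = -12)
r(p) = 1/p (r(p) = 1/(p + 0) = 1/p)
(s(0)*r(-6))*g = -4/(-6)*(-12) = -4*(-⅙)*(-12) = (⅔)*(-12) = -8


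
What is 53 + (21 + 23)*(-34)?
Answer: -1443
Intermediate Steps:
53 + (21 + 23)*(-34) = 53 + 44*(-34) = 53 - 1496 = -1443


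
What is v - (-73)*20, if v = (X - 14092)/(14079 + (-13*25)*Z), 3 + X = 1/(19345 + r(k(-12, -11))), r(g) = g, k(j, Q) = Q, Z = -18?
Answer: 562276124831/385307286 ≈ 1459.3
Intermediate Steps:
X = -58001/19334 (X = -3 + 1/(19345 - 11) = -3 + 1/19334 = -58001/19334 ≈ -2.9999)
v = -272512729/385307286 (v = (-58001/19334 - 14092)/(14079 - 13*25*(-18)) = -272512729/(19334*(14079 - 325*(-18))) = -272512729/(19334*(14079 + 5850)) = -272512729/19334/19929 = -272512729/19334*1/19929 = -272512729/385307286 ≈ -0.70726)
v - (-73)*20 = -272512729/385307286 - (-73)*20 = -272512729/385307286 - 1*(-1460) = -272512729/385307286 + 1460 = 562276124831/385307286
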